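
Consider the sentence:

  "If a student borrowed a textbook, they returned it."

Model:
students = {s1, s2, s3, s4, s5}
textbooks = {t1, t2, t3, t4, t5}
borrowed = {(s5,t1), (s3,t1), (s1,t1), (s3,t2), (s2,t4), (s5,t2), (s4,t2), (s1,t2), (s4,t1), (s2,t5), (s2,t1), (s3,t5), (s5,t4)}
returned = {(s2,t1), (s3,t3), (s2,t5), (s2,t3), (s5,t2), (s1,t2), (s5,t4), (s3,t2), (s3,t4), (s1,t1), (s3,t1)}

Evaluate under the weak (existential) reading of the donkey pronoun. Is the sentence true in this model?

"it" takes "a textbook" as antecedent — a donkey pronoun bound across the clause boundary.
Weak reading: every student s with some borrowed-textbook has at least one borrowed-textbook t such that returned(s,t).
Per student: s1:✓  s2:✓  s3:✓  s4:✗  s5:✓
s4 has no witness among its borrowed-textbooks.

False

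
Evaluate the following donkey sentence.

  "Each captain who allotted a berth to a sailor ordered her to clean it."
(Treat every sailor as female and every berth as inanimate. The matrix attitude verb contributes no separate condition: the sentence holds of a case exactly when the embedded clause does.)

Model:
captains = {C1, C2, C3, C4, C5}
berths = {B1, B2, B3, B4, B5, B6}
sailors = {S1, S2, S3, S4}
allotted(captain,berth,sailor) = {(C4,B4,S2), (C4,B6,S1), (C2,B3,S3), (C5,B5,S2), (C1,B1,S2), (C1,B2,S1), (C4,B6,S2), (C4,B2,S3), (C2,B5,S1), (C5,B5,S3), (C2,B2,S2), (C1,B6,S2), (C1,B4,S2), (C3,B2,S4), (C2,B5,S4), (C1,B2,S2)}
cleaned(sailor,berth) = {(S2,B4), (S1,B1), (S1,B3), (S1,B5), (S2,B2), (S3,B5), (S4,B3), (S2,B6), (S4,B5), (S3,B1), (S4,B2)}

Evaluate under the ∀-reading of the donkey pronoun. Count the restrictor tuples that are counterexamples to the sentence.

"her" takes "a sailor" as antecedent and "it" takes "a berth"; both are donkey pronouns co-varying with the restrictor.
Strong reading: for every (c,b,s) with allotted(c,b,s), cleaned(s,b).
Restrictor triples: (C1,B1,S2)→cleaned(S2,B1) ✗  (C1,B2,S1)→cleaned(S1,B2) ✗  (C1,B2,S2)→cleaned(S2,B2) ✓  (C1,B4,S2)→cleaned(S2,B4) ✓  (C1,B6,S2)→cleaned(S2,B6) ✓  (C2,B2,S2)→cleaned(S2,B2) ✓  (C2,B3,S3)→cleaned(S3,B3) ✗  (C2,B5,S1)→cleaned(S1,B5) ✓  (C2,B5,S4)→cleaned(S4,B5) ✓  (C3,B2,S4)→cleaned(S4,B2) ✓  (C4,B2,S3)→cleaned(S3,B2) ✗  (C4,B4,S2)→cleaned(S2,B4) ✓  (C4,B6,S1)→cleaned(S1,B6) ✗  (C4,B6,S2)→cleaned(S2,B6) ✓  (C5,B5,S2)→cleaned(S2,B5) ✗  (C5,B5,S3)→cleaned(S3,B5) ✓
Counterexamples (restrictor triples failing the scope): 6.

6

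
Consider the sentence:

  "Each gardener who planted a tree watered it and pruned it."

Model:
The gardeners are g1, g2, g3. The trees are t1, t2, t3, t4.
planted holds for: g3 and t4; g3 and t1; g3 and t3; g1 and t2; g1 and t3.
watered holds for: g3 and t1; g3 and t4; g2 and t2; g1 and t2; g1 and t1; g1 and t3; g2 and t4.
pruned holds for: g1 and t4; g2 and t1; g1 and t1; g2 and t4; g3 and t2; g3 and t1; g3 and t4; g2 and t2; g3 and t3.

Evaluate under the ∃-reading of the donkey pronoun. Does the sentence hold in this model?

False

"it" takes "a tree" as antecedent — a donkey pronoun bound across the clause boundary.
Weak reading: every gardener g with some planted-tree has at least one planted-tree t such that watered(g,t) ∧ pruned(g,t).
Per gardener: g1:✗  g3:✓
g1 has no witness among its planted-trees.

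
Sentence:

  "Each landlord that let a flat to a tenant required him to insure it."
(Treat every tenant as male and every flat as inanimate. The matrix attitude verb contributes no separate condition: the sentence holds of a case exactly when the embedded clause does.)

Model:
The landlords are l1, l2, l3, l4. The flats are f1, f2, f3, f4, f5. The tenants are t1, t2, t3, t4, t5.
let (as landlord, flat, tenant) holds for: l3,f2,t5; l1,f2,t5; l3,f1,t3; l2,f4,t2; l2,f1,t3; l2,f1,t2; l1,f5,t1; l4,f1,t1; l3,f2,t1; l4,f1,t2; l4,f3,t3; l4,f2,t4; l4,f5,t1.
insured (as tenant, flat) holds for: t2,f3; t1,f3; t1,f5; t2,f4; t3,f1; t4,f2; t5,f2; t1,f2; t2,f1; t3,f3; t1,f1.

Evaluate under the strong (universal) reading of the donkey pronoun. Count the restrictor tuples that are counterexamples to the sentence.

"him" takes "a tenant" as antecedent and "it" takes "a flat"; both are donkey pronouns co-varying with the restrictor.
Strong reading: for every (l,f,t) with let(l,f,t), insured(t,f).
Restrictor triples: (l1,f2,t5)→insured(t5,f2) ✓  (l1,f5,t1)→insured(t1,f5) ✓  (l2,f1,t2)→insured(t2,f1) ✓  (l2,f1,t3)→insured(t3,f1) ✓  (l2,f4,t2)→insured(t2,f4) ✓  (l3,f1,t3)→insured(t3,f1) ✓  (l3,f2,t1)→insured(t1,f2) ✓  (l3,f2,t5)→insured(t5,f2) ✓  (l4,f1,t1)→insured(t1,f1) ✓  (l4,f1,t2)→insured(t2,f1) ✓  (l4,f2,t4)→insured(t4,f2) ✓  (l4,f3,t3)→insured(t3,f3) ✓  (l4,f5,t1)→insured(t1,f5) ✓
Counterexamples (restrictor triples failing the scope): 0.

0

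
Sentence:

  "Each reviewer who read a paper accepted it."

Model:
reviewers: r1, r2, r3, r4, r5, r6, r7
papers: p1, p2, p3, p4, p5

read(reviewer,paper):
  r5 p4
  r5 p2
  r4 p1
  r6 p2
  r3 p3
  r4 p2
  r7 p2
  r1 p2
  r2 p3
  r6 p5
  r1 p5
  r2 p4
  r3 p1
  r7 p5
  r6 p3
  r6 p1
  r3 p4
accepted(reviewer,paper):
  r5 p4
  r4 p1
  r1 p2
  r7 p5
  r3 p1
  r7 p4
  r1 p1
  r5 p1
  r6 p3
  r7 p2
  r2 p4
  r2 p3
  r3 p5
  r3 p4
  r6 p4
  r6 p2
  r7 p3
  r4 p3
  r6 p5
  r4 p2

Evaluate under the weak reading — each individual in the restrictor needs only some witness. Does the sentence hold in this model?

True

"it" takes "a paper" as antecedent — a donkey pronoun bound across the clause boundary.
Weak reading: every reviewer r with some read-paper has at least one read-paper p such that accepted(r,p).
Per reviewer: r1:✓  r2:✓  r3:✓  r4:✓  r5:✓  r6:✓  r7:✓
Every reviewer in the restrictor has a witness.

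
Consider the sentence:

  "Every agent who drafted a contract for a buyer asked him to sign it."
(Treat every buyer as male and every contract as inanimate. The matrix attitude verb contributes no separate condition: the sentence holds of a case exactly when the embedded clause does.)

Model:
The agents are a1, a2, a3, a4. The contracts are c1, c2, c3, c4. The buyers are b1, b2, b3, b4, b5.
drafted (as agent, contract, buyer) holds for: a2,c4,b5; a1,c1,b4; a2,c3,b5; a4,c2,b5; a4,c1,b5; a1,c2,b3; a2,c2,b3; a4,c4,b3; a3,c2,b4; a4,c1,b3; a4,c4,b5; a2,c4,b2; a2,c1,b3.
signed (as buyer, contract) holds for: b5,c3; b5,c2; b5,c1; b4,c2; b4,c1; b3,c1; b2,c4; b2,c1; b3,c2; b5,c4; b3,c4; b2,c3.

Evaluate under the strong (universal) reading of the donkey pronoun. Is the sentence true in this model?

True

"him" takes "a buyer" as antecedent and "it" takes "a contract"; both are donkey pronouns co-varying with the restrictor.
Strong reading: for every (a,c,b) with drafted(a,c,b), signed(b,c).
Restrictor triples: (a1,c1,b4)→signed(b4,c1) ✓  (a1,c2,b3)→signed(b3,c2) ✓  (a2,c1,b3)→signed(b3,c1) ✓  (a2,c2,b3)→signed(b3,c2) ✓  (a2,c3,b5)→signed(b5,c3) ✓  (a2,c4,b2)→signed(b2,c4) ✓  (a2,c4,b5)→signed(b5,c4) ✓  (a3,c2,b4)→signed(b4,c2) ✓  (a4,c1,b3)→signed(b3,c1) ✓  (a4,c1,b5)→signed(b5,c1) ✓  (a4,c2,b5)→signed(b5,c2) ✓  (a4,c4,b3)→signed(b3,c4) ✓  (a4,c4,b5)→signed(b5,c4) ✓
Every restrictor triple satisfies the scope.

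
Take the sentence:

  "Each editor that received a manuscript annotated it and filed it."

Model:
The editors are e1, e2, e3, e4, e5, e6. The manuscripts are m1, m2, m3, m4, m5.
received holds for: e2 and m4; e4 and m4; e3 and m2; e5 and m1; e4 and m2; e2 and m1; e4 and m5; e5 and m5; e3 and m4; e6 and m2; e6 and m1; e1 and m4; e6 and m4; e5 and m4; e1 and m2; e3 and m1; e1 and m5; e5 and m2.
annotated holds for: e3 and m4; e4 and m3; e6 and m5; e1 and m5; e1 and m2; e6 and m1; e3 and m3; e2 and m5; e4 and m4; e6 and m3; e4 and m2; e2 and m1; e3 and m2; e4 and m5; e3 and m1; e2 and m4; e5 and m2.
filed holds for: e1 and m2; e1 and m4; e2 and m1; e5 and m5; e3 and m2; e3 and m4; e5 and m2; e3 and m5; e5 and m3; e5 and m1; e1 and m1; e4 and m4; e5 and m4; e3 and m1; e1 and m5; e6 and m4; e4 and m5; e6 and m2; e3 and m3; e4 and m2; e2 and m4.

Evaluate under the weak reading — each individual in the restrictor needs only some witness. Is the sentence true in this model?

False

"it" takes "a manuscript" as antecedent — a donkey pronoun bound across the clause boundary.
Weak reading: every editor e with some received-manuscript has at least one received-manuscript m such that annotated(e,m) ∧ filed(e,m).
Per editor: e1:✓  e2:✓  e3:✓  e4:✓  e5:✓  e6:✗
e6 has no witness among its received-manuscripts.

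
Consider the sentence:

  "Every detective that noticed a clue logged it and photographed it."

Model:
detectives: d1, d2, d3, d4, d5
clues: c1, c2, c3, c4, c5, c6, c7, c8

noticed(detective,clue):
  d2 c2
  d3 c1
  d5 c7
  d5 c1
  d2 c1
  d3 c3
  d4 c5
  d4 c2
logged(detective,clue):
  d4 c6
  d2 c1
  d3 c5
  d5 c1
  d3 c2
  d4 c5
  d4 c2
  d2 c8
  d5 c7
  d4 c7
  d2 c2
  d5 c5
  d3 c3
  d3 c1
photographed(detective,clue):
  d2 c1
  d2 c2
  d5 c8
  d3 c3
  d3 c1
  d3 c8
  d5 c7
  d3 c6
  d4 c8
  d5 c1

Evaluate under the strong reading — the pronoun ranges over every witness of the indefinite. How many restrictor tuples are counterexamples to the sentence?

"it" takes "a clue" as antecedent — a donkey pronoun bound across the clause boundary.
Strong reading: for every (d,c) with noticed(d,c), logged(d,c) ∧ photographed(d,c).
Restrictor pairs: (d2,c1) ✓  (d2,c2) ✓  (d3,c1) ✓  (d3,c3) ✓  (d4,c2) ✗  (d4,c5) ✗  (d5,c1) ✓  (d5,c7) ✓
Counterexamples (restrictor pairs failing the scope): 2.

2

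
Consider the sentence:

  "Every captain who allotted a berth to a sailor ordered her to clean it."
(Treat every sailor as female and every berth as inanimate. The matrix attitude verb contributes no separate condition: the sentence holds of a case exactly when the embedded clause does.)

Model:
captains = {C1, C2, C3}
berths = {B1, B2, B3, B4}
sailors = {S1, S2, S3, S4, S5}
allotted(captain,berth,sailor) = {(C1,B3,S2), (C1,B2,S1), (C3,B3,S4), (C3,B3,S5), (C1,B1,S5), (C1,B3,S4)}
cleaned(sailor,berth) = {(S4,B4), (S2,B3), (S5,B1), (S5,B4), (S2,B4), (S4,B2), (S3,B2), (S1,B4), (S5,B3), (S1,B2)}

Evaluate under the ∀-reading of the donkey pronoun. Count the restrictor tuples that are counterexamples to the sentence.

2

"her" takes "a sailor" as antecedent and "it" takes "a berth"; both are donkey pronouns co-varying with the restrictor.
Strong reading: for every (c,b,s) with allotted(c,b,s), cleaned(s,b).
Restrictor triples: (C1,B1,S5)→cleaned(S5,B1) ✓  (C1,B2,S1)→cleaned(S1,B2) ✓  (C1,B3,S2)→cleaned(S2,B3) ✓  (C1,B3,S4)→cleaned(S4,B3) ✗  (C3,B3,S4)→cleaned(S4,B3) ✗  (C3,B3,S5)→cleaned(S5,B3) ✓
Counterexamples (restrictor triples failing the scope): 2.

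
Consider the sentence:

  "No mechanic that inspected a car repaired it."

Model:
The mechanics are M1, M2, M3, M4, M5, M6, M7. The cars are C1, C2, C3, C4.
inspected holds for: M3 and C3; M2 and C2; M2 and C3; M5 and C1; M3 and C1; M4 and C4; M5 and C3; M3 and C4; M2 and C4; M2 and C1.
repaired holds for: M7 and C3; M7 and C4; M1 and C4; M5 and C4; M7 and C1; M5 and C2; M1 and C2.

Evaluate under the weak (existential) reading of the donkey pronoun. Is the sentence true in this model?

"it" takes "a car" as antecedent — a donkey pronoun bound across the clause boundary.
Truth condition: for no (m,c) with inspected(m,c) does repaired(m,c) hold.
Restrictor pairs — does the scope hold? (M2,C1):fails  (M2,C2):fails  (M2,C3):fails  (M2,C4):fails  (M3,C1):fails  (M3,C3):fails  (M3,C4):fails  (M4,C4):fails  (M5,C1):fails  (M5,C3):fails
Scope holds for no restrictor pair, so the sentence is true.

True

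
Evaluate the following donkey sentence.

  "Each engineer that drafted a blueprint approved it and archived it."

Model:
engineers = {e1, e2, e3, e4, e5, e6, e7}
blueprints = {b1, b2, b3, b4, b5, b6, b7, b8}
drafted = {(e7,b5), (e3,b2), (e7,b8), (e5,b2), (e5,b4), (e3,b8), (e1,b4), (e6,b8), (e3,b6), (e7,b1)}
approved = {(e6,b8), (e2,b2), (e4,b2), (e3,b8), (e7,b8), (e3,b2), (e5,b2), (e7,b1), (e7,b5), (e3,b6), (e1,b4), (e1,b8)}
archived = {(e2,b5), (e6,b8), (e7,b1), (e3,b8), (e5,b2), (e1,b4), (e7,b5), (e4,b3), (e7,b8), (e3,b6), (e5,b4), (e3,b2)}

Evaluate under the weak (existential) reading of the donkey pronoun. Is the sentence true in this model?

True

"it" takes "a blueprint" as antecedent — a donkey pronoun bound across the clause boundary.
Weak reading: every engineer e with some drafted-blueprint has at least one drafted-blueprint b such that approved(e,b) ∧ archived(e,b).
Per engineer: e1:✓  e3:✓  e5:✓  e6:✓  e7:✓
Every engineer in the restrictor has a witness.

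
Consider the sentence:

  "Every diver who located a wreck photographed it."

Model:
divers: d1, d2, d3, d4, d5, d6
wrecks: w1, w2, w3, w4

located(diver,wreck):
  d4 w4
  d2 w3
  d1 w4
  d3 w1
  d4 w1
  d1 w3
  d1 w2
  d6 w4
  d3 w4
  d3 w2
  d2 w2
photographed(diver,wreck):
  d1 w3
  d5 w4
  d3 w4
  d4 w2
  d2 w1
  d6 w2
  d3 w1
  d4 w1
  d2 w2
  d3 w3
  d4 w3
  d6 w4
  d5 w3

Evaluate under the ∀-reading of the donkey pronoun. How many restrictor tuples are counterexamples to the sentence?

5

"it" takes "a wreck" as antecedent — a donkey pronoun bound across the clause boundary.
Strong reading: for every (d,w) with located(d,w), photographed(d,w).
Restrictor pairs: (d1,w2) ✗  (d1,w3) ✓  (d1,w4) ✗  (d2,w2) ✓  (d2,w3) ✗  (d3,w1) ✓  (d3,w2) ✗  (d3,w4) ✓  (d4,w1) ✓  (d4,w4) ✗  (d6,w4) ✓
Counterexamples (restrictor pairs failing the scope): 5.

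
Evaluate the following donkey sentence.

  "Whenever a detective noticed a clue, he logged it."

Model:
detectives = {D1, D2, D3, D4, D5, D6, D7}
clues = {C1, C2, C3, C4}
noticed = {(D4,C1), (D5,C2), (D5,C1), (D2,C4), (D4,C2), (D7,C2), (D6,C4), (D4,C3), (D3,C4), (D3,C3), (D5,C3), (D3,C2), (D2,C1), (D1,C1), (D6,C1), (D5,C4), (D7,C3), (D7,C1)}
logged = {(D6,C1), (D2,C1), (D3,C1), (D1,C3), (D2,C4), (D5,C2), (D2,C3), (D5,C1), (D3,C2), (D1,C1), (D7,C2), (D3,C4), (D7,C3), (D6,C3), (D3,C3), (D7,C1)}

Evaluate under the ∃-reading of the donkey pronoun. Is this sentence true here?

"it" takes "a clue" as antecedent — a donkey pronoun bound across the clause boundary.
Weak reading: every detective d with some noticed-clue has at least one noticed-clue c such that logged(d,c).
Per detective: D1:✓  D2:✓  D3:✓  D4:✗  D5:✓  D6:✓  D7:✓
D4 has no witness among its noticed-clues.

False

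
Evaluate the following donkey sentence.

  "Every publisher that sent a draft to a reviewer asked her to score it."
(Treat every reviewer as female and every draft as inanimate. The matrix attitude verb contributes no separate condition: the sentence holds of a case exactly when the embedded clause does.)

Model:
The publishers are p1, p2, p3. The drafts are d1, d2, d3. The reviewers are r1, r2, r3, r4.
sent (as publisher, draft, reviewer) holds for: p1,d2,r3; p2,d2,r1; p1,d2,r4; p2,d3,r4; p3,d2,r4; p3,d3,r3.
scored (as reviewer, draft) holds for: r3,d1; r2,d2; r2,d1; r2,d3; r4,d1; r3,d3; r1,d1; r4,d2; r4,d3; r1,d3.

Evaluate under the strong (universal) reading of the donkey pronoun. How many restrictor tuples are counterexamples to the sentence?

"her" takes "a reviewer" as antecedent and "it" takes "a draft"; both are donkey pronouns co-varying with the restrictor.
Strong reading: for every (p,d,r) with sent(p,d,r), scored(r,d).
Restrictor triples: (p1,d2,r3)→scored(r3,d2) ✗  (p1,d2,r4)→scored(r4,d2) ✓  (p2,d2,r1)→scored(r1,d2) ✗  (p2,d3,r4)→scored(r4,d3) ✓  (p3,d2,r4)→scored(r4,d2) ✓  (p3,d3,r3)→scored(r3,d3) ✓
Counterexamples (restrictor triples failing the scope): 2.

2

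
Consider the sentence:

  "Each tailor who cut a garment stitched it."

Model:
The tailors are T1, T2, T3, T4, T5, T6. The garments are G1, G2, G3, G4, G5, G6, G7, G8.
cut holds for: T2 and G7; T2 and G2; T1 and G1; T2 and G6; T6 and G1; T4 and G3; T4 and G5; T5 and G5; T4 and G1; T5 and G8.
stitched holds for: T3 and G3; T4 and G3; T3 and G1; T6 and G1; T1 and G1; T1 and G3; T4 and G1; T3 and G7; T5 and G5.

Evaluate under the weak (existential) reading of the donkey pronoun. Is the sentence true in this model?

"it" takes "a garment" as antecedent — a donkey pronoun bound across the clause boundary.
Weak reading: every tailor t with some cut-garment has at least one cut-garment g such that stitched(t,g).
Per tailor: T1:✓  T2:✗  T4:✓  T5:✓  T6:✓
T2 has no witness among its cut-garments.

False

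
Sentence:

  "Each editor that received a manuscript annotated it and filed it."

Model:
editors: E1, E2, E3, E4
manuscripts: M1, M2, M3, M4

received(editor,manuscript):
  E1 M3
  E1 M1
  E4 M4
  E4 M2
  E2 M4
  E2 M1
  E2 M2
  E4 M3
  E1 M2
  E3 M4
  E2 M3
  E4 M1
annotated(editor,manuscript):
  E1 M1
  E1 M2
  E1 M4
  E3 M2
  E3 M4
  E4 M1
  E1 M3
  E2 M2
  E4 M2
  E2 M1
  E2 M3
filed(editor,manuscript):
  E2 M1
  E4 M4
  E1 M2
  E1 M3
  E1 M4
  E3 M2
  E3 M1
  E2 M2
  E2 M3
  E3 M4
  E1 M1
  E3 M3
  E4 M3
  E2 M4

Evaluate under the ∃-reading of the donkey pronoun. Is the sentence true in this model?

False

"it" takes "a manuscript" as antecedent — a donkey pronoun bound across the clause boundary.
Weak reading: every editor e with some received-manuscript has at least one received-manuscript m such that annotated(e,m) ∧ filed(e,m).
Per editor: E1:✓  E2:✓  E3:✓  E4:✗
E4 has no witness among its received-manuscripts.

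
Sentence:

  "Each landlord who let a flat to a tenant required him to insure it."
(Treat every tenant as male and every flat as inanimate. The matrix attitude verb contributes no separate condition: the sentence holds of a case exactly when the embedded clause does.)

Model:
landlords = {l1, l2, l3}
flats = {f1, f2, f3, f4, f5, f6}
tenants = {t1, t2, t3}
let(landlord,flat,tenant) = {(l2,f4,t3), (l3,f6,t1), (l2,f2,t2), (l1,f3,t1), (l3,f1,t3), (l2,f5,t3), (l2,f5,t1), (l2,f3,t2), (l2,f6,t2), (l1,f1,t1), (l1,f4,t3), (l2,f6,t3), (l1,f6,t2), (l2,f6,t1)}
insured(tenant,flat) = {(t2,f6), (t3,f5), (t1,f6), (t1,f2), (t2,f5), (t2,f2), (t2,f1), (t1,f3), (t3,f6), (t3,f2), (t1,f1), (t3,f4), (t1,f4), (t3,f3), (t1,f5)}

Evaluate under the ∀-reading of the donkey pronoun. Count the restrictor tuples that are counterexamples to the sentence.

"him" takes "a tenant" as antecedent and "it" takes "a flat"; both are donkey pronouns co-varying with the restrictor.
Strong reading: for every (l,f,t) with let(l,f,t), insured(t,f).
Restrictor triples: (l1,f1,t1)→insured(t1,f1) ✓  (l1,f3,t1)→insured(t1,f3) ✓  (l1,f4,t3)→insured(t3,f4) ✓  (l1,f6,t2)→insured(t2,f6) ✓  (l2,f2,t2)→insured(t2,f2) ✓  (l2,f3,t2)→insured(t2,f3) ✗  (l2,f4,t3)→insured(t3,f4) ✓  (l2,f5,t1)→insured(t1,f5) ✓  (l2,f5,t3)→insured(t3,f5) ✓  (l2,f6,t1)→insured(t1,f6) ✓  (l2,f6,t2)→insured(t2,f6) ✓  (l2,f6,t3)→insured(t3,f6) ✓  (l3,f1,t3)→insured(t3,f1) ✗  (l3,f6,t1)→insured(t1,f6) ✓
Counterexamples (restrictor triples failing the scope): 2.

2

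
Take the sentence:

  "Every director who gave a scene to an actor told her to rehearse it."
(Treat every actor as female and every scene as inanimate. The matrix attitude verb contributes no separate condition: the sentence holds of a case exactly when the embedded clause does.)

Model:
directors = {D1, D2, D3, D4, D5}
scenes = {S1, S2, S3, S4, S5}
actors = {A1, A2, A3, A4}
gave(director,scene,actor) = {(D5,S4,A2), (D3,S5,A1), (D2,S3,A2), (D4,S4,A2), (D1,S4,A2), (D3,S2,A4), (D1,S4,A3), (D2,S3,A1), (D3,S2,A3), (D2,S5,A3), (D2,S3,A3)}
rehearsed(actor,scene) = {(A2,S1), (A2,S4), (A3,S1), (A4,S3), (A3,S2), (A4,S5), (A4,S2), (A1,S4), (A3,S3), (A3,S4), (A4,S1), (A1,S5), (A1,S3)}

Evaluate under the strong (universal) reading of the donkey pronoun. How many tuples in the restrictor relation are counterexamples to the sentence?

2

"her" takes "an actor" as antecedent and "it" takes "a scene"; both are donkey pronouns co-varying with the restrictor.
Strong reading: for every (d,s,a) with gave(d,s,a), rehearsed(a,s).
Restrictor triples: (D1,S4,A2)→rehearsed(A2,S4) ✓  (D1,S4,A3)→rehearsed(A3,S4) ✓  (D2,S3,A1)→rehearsed(A1,S3) ✓  (D2,S3,A2)→rehearsed(A2,S3) ✗  (D2,S3,A3)→rehearsed(A3,S3) ✓  (D2,S5,A3)→rehearsed(A3,S5) ✗  (D3,S2,A3)→rehearsed(A3,S2) ✓  (D3,S2,A4)→rehearsed(A4,S2) ✓  (D3,S5,A1)→rehearsed(A1,S5) ✓  (D4,S4,A2)→rehearsed(A2,S4) ✓  (D5,S4,A2)→rehearsed(A2,S4) ✓
Counterexamples (restrictor triples failing the scope): 2.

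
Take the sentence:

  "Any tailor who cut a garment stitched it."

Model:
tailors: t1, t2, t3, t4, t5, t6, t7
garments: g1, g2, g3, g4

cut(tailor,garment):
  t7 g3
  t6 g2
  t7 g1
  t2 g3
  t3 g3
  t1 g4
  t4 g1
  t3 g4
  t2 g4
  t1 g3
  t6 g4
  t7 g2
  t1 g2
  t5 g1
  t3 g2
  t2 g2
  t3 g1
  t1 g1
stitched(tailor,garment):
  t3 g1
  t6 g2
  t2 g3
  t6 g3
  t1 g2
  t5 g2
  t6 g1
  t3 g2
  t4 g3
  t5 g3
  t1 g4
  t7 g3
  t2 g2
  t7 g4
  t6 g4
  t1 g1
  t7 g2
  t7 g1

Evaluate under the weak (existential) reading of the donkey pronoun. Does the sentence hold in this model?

False

"it" takes "a garment" as antecedent — a donkey pronoun bound across the clause boundary.
Weak reading: every tailor t with some cut-garment has at least one cut-garment g such that stitched(t,g).
Per tailor: t1:✓  t2:✓  t3:✓  t4:✗  t5:✗  t6:✓  t7:✓
t4 has no witness among its cut-garments.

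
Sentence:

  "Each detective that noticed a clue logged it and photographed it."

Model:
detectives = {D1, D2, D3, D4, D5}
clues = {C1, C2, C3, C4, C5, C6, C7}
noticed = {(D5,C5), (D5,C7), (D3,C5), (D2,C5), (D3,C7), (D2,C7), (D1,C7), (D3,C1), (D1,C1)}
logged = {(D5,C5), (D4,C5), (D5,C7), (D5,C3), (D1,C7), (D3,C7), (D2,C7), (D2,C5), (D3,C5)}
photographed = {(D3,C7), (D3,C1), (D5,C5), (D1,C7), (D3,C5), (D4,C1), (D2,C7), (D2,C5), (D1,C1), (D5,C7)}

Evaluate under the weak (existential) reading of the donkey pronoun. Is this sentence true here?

"it" takes "a clue" as antecedent — a donkey pronoun bound across the clause boundary.
Weak reading: every detective d with some noticed-clue has at least one noticed-clue c such that logged(d,c) ∧ photographed(d,c).
Per detective: D1:✓  D2:✓  D3:✓  D5:✓
Every detective in the restrictor has a witness.

True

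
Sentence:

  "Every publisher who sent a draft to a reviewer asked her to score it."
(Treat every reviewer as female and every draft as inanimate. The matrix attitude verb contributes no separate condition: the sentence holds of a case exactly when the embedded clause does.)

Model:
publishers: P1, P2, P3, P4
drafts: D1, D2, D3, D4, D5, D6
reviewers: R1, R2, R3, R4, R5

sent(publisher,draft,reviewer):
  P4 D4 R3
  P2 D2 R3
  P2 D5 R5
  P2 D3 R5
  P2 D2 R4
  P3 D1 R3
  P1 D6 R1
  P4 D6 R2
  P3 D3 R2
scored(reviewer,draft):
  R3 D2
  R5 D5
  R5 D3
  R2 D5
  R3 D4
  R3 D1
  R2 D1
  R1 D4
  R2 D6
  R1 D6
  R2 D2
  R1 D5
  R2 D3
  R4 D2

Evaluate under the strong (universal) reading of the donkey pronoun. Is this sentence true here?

"her" takes "a reviewer" as antecedent and "it" takes "a draft"; both are donkey pronouns co-varying with the restrictor.
Strong reading: for every (p,d,r) with sent(p,d,r), scored(r,d).
Restrictor triples: (P1,D6,R1)→scored(R1,D6) ✓  (P2,D2,R3)→scored(R3,D2) ✓  (P2,D2,R4)→scored(R4,D2) ✓  (P2,D3,R5)→scored(R5,D3) ✓  (P2,D5,R5)→scored(R5,D5) ✓  (P3,D1,R3)→scored(R3,D1) ✓  (P3,D3,R2)→scored(R2,D3) ✓  (P4,D4,R3)→scored(R3,D4) ✓  (P4,D6,R2)→scored(R2,D6) ✓
Every restrictor triple satisfies the scope.

True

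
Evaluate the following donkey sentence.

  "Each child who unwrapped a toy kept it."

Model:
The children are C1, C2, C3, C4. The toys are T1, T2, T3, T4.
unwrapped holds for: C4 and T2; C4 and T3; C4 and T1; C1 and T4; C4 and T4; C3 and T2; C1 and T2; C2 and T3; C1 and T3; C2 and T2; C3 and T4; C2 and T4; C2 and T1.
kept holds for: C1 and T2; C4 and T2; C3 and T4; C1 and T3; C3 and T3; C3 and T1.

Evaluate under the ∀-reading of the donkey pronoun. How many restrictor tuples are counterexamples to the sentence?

"it" takes "a toy" as antecedent — a donkey pronoun bound across the clause boundary.
Strong reading: for every (c,t) with unwrapped(c,t), kept(c,t).
Restrictor pairs: (C1,T2) ✓  (C1,T3) ✓  (C1,T4) ✗  (C2,T1) ✗  (C2,T2) ✗  (C2,T3) ✗  (C2,T4) ✗  (C3,T2) ✗  (C3,T4) ✓  (C4,T1) ✗  (C4,T2) ✓  (C4,T3) ✗  (C4,T4) ✗
Counterexamples (restrictor pairs failing the scope): 9.

9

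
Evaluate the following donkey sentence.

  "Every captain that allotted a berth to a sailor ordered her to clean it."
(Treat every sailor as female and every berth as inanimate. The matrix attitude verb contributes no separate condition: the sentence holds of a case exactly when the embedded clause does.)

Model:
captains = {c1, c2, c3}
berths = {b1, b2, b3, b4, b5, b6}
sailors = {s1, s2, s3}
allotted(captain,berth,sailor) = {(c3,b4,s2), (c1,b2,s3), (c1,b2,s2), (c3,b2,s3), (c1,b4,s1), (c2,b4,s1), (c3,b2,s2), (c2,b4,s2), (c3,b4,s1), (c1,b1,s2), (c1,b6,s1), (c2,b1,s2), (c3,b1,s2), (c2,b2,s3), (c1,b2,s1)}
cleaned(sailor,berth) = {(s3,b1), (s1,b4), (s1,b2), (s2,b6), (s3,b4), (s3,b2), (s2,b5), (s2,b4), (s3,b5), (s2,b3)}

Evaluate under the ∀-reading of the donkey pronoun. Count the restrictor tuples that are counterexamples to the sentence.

6

"her" takes "a sailor" as antecedent and "it" takes "a berth"; both are donkey pronouns co-varying with the restrictor.
Strong reading: for every (c,b,s) with allotted(c,b,s), cleaned(s,b).
Restrictor triples: (c1,b1,s2)→cleaned(s2,b1) ✗  (c1,b2,s1)→cleaned(s1,b2) ✓  (c1,b2,s2)→cleaned(s2,b2) ✗  (c1,b2,s3)→cleaned(s3,b2) ✓  (c1,b4,s1)→cleaned(s1,b4) ✓  (c1,b6,s1)→cleaned(s1,b6) ✗  (c2,b1,s2)→cleaned(s2,b1) ✗  (c2,b2,s3)→cleaned(s3,b2) ✓  (c2,b4,s1)→cleaned(s1,b4) ✓  (c2,b4,s2)→cleaned(s2,b4) ✓  (c3,b1,s2)→cleaned(s2,b1) ✗  (c3,b2,s2)→cleaned(s2,b2) ✗  (c3,b2,s3)→cleaned(s3,b2) ✓  (c3,b4,s1)→cleaned(s1,b4) ✓  (c3,b4,s2)→cleaned(s2,b4) ✓
Counterexamples (restrictor triples failing the scope): 6.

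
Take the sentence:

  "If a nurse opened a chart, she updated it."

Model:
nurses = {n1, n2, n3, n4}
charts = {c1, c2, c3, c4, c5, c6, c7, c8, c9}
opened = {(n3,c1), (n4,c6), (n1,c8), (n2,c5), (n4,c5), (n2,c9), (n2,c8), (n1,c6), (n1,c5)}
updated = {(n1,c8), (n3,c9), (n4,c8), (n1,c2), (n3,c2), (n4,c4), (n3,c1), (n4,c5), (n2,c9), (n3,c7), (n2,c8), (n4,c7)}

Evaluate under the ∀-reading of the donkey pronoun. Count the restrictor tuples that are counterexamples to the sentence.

4

"it" takes "a chart" as antecedent — a donkey pronoun bound across the clause boundary.
Strong reading: for every (n,c) with opened(n,c), updated(n,c).
Restrictor pairs: (n1,c5) ✗  (n1,c6) ✗  (n1,c8) ✓  (n2,c5) ✗  (n2,c8) ✓  (n2,c9) ✓  (n3,c1) ✓  (n4,c5) ✓  (n4,c6) ✗
Counterexamples (restrictor pairs failing the scope): 4.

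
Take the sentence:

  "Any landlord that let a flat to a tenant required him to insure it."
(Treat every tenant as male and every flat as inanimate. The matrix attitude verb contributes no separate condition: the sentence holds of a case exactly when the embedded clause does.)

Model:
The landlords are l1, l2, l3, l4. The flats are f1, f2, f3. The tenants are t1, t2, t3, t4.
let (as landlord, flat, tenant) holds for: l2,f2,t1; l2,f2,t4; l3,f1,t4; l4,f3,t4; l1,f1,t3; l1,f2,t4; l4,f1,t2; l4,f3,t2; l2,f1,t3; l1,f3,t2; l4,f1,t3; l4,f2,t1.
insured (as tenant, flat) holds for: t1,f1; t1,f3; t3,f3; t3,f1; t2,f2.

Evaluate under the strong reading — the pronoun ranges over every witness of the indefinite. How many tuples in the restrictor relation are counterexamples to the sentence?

"him" takes "a tenant" as antecedent and "it" takes "a flat"; both are donkey pronouns co-varying with the restrictor.
Strong reading: for every (l,f,t) with let(l,f,t), insured(t,f).
Restrictor triples: (l1,f1,t3)→insured(t3,f1) ✓  (l1,f2,t4)→insured(t4,f2) ✗  (l1,f3,t2)→insured(t2,f3) ✗  (l2,f1,t3)→insured(t3,f1) ✓  (l2,f2,t1)→insured(t1,f2) ✗  (l2,f2,t4)→insured(t4,f2) ✗  (l3,f1,t4)→insured(t4,f1) ✗  (l4,f1,t2)→insured(t2,f1) ✗  (l4,f1,t3)→insured(t3,f1) ✓  (l4,f2,t1)→insured(t1,f2) ✗  (l4,f3,t2)→insured(t2,f3) ✗  (l4,f3,t4)→insured(t4,f3) ✗
Counterexamples (restrictor triples failing the scope): 9.

9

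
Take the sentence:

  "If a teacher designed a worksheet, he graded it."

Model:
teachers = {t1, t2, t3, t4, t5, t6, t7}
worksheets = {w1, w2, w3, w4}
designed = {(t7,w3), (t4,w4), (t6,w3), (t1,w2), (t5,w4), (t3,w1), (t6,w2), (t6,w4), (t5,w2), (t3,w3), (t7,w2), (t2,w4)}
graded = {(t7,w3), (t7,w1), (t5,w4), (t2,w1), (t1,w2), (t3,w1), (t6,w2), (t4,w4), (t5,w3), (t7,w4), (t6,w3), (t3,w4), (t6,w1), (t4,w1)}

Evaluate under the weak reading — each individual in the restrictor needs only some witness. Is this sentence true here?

"it" takes "a worksheet" as antecedent — a donkey pronoun bound across the clause boundary.
Weak reading: every teacher t with some designed-worksheet has at least one designed-worksheet w such that graded(t,w).
Per teacher: t1:✓  t2:✗  t3:✓  t4:✓  t5:✓  t6:✓  t7:✓
t2 has no witness among its designed-worksheets.

False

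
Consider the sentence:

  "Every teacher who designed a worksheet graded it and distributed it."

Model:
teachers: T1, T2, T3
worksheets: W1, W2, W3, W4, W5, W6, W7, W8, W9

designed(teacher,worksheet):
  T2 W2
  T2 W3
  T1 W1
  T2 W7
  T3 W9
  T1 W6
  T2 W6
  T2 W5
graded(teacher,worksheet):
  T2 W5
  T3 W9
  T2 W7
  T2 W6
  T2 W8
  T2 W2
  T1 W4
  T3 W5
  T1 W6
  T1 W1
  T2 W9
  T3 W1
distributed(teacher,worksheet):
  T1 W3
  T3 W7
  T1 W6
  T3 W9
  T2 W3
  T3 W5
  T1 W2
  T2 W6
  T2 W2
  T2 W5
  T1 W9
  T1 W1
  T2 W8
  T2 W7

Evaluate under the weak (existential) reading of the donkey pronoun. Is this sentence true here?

True

"it" takes "a worksheet" as antecedent — a donkey pronoun bound across the clause boundary.
Weak reading: every teacher t with some designed-worksheet has at least one designed-worksheet w such that graded(t,w) ∧ distributed(t,w).
Per teacher: T1:✓  T2:✓  T3:✓
Every teacher in the restrictor has a witness.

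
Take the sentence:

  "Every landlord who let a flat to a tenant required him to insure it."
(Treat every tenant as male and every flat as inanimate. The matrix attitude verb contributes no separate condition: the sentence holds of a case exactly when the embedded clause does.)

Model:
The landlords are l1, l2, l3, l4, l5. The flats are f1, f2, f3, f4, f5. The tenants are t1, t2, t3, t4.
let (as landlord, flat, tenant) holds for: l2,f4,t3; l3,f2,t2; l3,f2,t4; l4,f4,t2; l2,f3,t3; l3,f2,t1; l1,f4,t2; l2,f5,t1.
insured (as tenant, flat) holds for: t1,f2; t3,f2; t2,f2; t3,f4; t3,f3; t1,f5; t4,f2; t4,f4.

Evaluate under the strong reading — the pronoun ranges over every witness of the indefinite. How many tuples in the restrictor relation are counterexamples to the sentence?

2

"him" takes "a tenant" as antecedent and "it" takes "a flat"; both are donkey pronouns co-varying with the restrictor.
Strong reading: for every (l,f,t) with let(l,f,t), insured(t,f).
Restrictor triples: (l1,f4,t2)→insured(t2,f4) ✗  (l2,f3,t3)→insured(t3,f3) ✓  (l2,f4,t3)→insured(t3,f4) ✓  (l2,f5,t1)→insured(t1,f5) ✓  (l3,f2,t1)→insured(t1,f2) ✓  (l3,f2,t2)→insured(t2,f2) ✓  (l3,f2,t4)→insured(t4,f2) ✓  (l4,f4,t2)→insured(t2,f4) ✗
Counterexamples (restrictor triples failing the scope): 2.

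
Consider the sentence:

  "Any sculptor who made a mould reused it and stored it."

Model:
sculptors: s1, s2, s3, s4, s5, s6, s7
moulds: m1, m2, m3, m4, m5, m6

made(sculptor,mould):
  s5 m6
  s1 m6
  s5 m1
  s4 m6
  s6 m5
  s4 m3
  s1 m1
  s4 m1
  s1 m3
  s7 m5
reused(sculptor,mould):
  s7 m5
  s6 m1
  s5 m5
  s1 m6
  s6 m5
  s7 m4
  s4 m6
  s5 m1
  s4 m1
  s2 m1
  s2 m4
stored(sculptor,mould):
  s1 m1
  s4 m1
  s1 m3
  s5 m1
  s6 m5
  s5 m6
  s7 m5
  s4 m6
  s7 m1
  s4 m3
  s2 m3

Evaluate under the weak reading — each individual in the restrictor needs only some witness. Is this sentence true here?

"it" takes "a mould" as antecedent — a donkey pronoun bound across the clause boundary.
Weak reading: every sculptor s with some made-mould has at least one made-mould m such that reused(s,m) ∧ stored(s,m).
Per sculptor: s1:✗  s4:✓  s5:✓  s6:✓  s7:✓
s1 has no witness among its made-moulds.

False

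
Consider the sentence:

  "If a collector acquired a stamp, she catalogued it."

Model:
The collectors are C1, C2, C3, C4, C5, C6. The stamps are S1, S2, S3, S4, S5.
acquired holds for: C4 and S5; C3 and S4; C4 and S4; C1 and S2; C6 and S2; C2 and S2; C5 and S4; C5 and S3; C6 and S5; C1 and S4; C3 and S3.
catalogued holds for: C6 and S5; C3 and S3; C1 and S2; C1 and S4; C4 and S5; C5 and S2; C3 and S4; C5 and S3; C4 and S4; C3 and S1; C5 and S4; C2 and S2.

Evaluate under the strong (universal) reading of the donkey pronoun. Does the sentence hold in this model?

False

"it" takes "a stamp" as antecedent — a donkey pronoun bound across the clause boundary.
Strong reading: for every (c,s) with acquired(c,s), catalogued(c,s).
Restrictor pairs: (C1,S2) ✓  (C1,S4) ✓  (C2,S2) ✓  (C3,S3) ✓  (C3,S4) ✓  (C4,S4) ✓  (C4,S5) ✓  (C5,S3) ✓  (C5,S4) ✓  (C6,S2) ✗  (C6,S5) ✓
Counterexample: (C6,S2) is in acquired but fails the scope.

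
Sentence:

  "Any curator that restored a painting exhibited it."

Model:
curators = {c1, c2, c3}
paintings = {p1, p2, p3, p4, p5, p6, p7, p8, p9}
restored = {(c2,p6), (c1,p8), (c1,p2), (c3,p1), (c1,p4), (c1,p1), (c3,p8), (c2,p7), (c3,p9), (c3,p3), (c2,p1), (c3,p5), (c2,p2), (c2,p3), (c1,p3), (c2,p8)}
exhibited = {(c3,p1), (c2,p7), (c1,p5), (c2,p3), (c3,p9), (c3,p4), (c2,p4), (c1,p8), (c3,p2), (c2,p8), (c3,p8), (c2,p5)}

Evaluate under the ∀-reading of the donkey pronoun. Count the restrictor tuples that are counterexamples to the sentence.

"it" takes "a painting" as antecedent — a donkey pronoun bound across the clause boundary.
Strong reading: for every (c,p) with restored(c,p), exhibited(c,p).
Restrictor pairs: (c1,p1) ✗  (c1,p2) ✗  (c1,p3) ✗  (c1,p4) ✗  (c1,p8) ✓  (c2,p1) ✗  (c2,p2) ✗  (c2,p3) ✓  (c2,p6) ✗  (c2,p7) ✓  (c2,p8) ✓  (c3,p1) ✓  (c3,p3) ✗  (c3,p5) ✗  (c3,p8) ✓  (c3,p9) ✓
Counterexamples (restrictor pairs failing the scope): 9.

9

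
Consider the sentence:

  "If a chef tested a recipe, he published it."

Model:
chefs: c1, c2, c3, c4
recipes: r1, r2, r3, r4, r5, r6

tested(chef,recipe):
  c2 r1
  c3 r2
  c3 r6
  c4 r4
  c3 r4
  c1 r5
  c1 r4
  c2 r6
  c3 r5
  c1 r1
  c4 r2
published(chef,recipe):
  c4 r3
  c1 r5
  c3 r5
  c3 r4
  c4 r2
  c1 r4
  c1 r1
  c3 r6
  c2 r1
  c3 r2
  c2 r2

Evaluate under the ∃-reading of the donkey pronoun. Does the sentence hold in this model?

True

"it" takes "a recipe" as antecedent — a donkey pronoun bound across the clause boundary.
Weak reading: every chef c with some tested-recipe has at least one tested-recipe r such that published(c,r).
Per chef: c1:✓  c2:✓  c3:✓  c4:✓
Every chef in the restrictor has a witness.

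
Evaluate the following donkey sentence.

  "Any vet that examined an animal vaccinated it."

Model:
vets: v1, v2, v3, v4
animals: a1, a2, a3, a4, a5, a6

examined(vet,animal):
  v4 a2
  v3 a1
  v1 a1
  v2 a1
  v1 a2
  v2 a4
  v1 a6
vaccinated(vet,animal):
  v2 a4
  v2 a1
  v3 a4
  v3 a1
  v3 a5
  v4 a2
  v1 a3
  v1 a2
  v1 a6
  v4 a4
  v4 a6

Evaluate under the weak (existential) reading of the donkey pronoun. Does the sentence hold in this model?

True

"it" takes "an animal" as antecedent — a donkey pronoun bound across the clause boundary.
Weak reading: every vet v with some examined-animal has at least one examined-animal a such that vaccinated(v,a).
Per vet: v1:✓  v2:✓  v3:✓  v4:✓
Every vet in the restrictor has a witness.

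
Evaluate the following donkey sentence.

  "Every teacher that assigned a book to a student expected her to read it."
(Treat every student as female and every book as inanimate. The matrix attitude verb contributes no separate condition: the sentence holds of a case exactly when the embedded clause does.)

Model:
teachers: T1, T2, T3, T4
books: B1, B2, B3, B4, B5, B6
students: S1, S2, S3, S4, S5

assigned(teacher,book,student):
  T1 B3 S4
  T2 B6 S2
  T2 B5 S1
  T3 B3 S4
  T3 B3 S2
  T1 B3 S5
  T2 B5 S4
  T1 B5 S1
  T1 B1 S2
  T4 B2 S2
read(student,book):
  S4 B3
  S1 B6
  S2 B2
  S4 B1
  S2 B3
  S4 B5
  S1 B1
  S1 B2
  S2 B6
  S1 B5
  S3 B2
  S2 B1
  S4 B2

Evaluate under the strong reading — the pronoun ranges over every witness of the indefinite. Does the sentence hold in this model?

"her" takes "a student" as antecedent and "it" takes "a book"; both are donkey pronouns co-varying with the restrictor.
Strong reading: for every (t,b,s) with assigned(t,b,s), read(s,b).
Restrictor triples: (T1,B1,S2)→read(S2,B1) ✓  (T1,B3,S4)→read(S4,B3) ✓  (T1,B3,S5)→read(S5,B3) ✗  (T1,B5,S1)→read(S1,B5) ✓  (T2,B5,S1)→read(S1,B5) ✓  (T2,B5,S4)→read(S4,B5) ✓  (T2,B6,S2)→read(S2,B6) ✓  (T3,B3,S2)→read(S2,B3) ✓  (T3,B3,S4)→read(S4,B3) ✓  (T4,B2,S2)→read(S2,B2) ✓
Counterexample: (T1,B3,S5) — read(S5,B3) does not hold.

False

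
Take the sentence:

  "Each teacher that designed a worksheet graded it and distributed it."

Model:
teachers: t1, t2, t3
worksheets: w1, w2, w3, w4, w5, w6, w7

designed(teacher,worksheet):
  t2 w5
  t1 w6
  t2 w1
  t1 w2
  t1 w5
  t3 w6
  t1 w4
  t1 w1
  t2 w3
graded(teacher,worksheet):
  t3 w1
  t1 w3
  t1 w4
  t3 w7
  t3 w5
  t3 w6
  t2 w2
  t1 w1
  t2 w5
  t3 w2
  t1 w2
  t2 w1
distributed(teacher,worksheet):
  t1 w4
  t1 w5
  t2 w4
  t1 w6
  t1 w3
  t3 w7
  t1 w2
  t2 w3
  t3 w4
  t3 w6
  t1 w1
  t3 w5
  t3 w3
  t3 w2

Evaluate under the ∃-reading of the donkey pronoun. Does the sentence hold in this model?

"it" takes "a worksheet" as antecedent — a donkey pronoun bound across the clause boundary.
Weak reading: every teacher t with some designed-worksheet has at least one designed-worksheet w such that graded(t,w) ∧ distributed(t,w).
Per teacher: t1:✓  t2:✗  t3:✓
t2 has no witness among its designed-worksheets.

False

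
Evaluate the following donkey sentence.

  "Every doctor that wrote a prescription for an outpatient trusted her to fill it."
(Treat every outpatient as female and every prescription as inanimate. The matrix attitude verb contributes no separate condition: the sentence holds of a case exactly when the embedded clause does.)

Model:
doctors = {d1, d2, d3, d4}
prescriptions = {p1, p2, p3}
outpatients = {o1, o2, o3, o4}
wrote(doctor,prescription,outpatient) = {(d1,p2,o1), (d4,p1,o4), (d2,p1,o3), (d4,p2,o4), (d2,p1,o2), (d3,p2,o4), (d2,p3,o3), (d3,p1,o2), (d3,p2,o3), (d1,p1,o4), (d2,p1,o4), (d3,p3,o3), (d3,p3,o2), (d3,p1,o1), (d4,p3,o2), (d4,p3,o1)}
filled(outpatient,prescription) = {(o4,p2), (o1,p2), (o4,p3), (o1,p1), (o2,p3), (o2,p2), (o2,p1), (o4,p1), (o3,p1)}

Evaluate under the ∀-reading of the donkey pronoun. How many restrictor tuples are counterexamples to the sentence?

"her" takes "an outpatient" as antecedent and "it" takes "a prescription"; both are donkey pronouns co-varying with the restrictor.
Strong reading: for every (d,p,o) with wrote(d,p,o), filled(o,p).
Restrictor triples: (d1,p1,o4)→filled(o4,p1) ✓  (d1,p2,o1)→filled(o1,p2) ✓  (d2,p1,o2)→filled(o2,p1) ✓  (d2,p1,o3)→filled(o3,p1) ✓  (d2,p1,o4)→filled(o4,p1) ✓  (d2,p3,o3)→filled(o3,p3) ✗  (d3,p1,o1)→filled(o1,p1) ✓  (d3,p1,o2)→filled(o2,p1) ✓  (d3,p2,o3)→filled(o3,p2) ✗  (d3,p2,o4)→filled(o4,p2) ✓  (d3,p3,o2)→filled(o2,p3) ✓  (d3,p3,o3)→filled(o3,p3) ✗  (d4,p1,o4)→filled(o4,p1) ✓  (d4,p2,o4)→filled(o4,p2) ✓  (d4,p3,o1)→filled(o1,p3) ✗  (d4,p3,o2)→filled(o2,p3) ✓
Counterexamples (restrictor triples failing the scope): 4.

4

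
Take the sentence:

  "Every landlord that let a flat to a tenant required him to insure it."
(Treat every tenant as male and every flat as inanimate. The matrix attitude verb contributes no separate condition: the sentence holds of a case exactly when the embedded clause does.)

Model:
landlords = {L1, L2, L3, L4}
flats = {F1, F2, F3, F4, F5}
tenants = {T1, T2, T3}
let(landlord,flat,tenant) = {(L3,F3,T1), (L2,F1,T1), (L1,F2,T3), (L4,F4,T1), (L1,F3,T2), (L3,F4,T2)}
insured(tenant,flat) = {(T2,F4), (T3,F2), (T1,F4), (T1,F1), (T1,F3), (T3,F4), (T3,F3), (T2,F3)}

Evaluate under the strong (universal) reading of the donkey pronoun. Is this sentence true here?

True

"him" takes "a tenant" as antecedent and "it" takes "a flat"; both are donkey pronouns co-varying with the restrictor.
Strong reading: for every (l,f,t) with let(l,f,t), insured(t,f).
Restrictor triples: (L1,F2,T3)→insured(T3,F2) ✓  (L1,F3,T2)→insured(T2,F3) ✓  (L2,F1,T1)→insured(T1,F1) ✓  (L3,F3,T1)→insured(T1,F3) ✓  (L3,F4,T2)→insured(T2,F4) ✓  (L4,F4,T1)→insured(T1,F4) ✓
Every restrictor triple satisfies the scope.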